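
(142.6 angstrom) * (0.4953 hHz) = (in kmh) 2.543e-06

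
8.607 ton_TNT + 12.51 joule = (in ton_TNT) 8.607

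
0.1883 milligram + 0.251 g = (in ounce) 0.00886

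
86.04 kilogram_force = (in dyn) 8.438e+07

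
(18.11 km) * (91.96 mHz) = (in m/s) 1665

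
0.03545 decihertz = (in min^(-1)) 0.2127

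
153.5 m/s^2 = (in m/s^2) 153.5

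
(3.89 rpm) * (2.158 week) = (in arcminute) 1.828e+09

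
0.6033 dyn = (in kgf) 6.152e-07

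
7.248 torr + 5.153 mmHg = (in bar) 0.01653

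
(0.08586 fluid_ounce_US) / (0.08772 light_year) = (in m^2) 3.06e-21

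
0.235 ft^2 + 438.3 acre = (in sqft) 1.909e+07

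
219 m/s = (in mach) 0.6432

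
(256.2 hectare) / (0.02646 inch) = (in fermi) 3.812e+24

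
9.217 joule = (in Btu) 0.008736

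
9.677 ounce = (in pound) 0.6048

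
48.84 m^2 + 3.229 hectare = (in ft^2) 3.481e+05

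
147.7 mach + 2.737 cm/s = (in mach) 147.7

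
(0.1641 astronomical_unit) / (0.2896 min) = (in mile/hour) 3.16e+09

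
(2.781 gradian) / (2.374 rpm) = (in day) 2.034e-06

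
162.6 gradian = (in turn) 0.4065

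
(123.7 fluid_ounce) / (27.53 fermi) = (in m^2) 1.329e+11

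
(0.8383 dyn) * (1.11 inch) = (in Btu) 2.24e-10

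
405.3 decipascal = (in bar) 0.0004053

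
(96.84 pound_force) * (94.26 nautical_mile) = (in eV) 4.694e+26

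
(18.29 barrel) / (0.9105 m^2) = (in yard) 3.493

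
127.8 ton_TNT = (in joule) 5.347e+11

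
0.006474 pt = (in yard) 2.498e-06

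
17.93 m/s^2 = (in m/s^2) 17.93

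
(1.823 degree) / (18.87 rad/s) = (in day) 1.952e-08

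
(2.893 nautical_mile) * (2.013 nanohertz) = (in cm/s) 0.001079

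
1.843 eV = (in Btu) 2.799e-22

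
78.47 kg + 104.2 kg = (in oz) 6443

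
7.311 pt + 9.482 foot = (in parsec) 9.375e-17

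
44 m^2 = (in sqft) 473.6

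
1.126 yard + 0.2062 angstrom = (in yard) 1.126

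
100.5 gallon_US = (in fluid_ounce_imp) 1.339e+04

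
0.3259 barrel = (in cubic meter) 0.05181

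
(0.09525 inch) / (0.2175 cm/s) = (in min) 0.01854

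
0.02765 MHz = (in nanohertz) 2.765e+13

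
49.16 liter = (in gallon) 12.99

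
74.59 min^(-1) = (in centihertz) 124.3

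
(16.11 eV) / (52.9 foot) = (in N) 1.601e-19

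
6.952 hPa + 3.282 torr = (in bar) 0.01133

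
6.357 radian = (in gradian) 404.7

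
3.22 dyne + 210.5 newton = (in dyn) 2.105e+07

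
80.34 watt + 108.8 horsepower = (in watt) 8.121e+04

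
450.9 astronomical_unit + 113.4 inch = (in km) 6.745e+10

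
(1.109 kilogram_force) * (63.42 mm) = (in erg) 6.897e+06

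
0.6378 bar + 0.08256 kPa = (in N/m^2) 6.386e+04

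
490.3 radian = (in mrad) 4.903e+05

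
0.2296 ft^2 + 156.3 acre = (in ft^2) 6.808e+06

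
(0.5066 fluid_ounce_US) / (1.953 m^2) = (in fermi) 7.671e+09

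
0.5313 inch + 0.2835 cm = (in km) 1.633e-05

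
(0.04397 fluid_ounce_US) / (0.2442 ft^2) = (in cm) 0.005732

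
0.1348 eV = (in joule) 2.16e-20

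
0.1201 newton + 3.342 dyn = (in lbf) 0.02701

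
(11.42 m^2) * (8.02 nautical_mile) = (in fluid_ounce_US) 5.736e+09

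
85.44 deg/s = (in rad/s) 1.491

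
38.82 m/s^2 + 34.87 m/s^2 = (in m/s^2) 73.69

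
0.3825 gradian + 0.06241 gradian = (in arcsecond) 1442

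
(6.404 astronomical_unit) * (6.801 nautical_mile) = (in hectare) 1.207e+12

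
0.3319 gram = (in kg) 0.0003319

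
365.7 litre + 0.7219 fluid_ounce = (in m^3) 0.3657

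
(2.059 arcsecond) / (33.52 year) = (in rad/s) 9.443e-15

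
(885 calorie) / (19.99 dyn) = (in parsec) 6.003e-10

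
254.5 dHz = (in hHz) 0.2545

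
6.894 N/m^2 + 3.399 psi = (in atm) 0.2314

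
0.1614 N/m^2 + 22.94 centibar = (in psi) 3.327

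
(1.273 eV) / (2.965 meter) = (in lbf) 1.546e-20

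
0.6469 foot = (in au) 1.318e-12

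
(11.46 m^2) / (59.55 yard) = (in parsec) 6.82e-18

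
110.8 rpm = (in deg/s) 664.8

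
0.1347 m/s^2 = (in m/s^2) 0.1347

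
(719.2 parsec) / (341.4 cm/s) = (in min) 1.083e+17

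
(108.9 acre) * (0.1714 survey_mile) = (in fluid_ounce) 4.111e+12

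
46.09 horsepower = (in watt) 3.437e+04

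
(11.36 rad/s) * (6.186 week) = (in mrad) 4.25e+10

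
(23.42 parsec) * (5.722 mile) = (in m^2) 6.655e+21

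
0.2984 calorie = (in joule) 1.249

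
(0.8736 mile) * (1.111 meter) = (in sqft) 1.681e+04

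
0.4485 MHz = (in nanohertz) 4.485e+14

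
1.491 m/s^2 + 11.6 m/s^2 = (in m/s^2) 13.09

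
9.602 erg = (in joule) 9.602e-07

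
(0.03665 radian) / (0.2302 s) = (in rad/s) 0.1592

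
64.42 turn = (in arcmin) 1.391e+06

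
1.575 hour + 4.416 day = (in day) 4.482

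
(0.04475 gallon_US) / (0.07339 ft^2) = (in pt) 70.43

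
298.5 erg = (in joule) 2.985e-05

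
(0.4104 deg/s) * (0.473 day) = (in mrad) 2.927e+05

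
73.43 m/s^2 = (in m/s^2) 73.43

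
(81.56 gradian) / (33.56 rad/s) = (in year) 1.211e-09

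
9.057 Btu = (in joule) 9556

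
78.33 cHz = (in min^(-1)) 47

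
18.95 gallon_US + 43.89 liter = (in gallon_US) 30.54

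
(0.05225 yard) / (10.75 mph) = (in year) 3.153e-10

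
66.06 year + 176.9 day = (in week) 3470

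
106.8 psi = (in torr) 5523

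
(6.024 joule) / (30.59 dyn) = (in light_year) 2.082e-12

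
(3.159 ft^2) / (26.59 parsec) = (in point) 1.014e-15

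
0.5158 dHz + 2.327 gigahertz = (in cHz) 2.327e+11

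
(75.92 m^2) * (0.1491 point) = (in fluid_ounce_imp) 140.5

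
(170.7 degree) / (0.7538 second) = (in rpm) 37.74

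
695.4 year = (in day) 2.538e+05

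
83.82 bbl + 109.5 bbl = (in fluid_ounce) 1.039e+06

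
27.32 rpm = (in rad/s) 2.861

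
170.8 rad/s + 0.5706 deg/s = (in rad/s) 170.8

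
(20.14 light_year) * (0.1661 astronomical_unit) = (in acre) 1.17e+24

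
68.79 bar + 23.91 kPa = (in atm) 68.13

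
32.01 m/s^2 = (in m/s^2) 32.01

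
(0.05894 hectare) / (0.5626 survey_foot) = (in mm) 3.437e+06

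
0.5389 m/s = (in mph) 1.205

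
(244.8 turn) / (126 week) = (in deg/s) 0.001156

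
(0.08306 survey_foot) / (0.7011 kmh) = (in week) 2.149e-07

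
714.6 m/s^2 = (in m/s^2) 714.6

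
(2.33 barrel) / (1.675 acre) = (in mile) 3.396e-08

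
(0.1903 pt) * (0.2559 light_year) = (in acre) 4.016e+07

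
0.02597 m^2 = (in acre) 6.417e-06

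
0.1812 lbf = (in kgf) 0.08219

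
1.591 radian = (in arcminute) 5469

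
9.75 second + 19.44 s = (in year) 9.256e-07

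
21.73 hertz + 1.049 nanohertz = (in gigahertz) 2.173e-08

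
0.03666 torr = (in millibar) 0.04888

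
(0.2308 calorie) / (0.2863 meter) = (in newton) 3.373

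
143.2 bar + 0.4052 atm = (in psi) 2083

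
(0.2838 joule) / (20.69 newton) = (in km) 1.372e-05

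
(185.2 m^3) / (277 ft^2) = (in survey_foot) 23.61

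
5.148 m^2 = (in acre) 0.001272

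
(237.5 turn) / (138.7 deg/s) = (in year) 1.955e-05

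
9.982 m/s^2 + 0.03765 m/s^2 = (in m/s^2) 10.02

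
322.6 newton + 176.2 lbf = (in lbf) 248.7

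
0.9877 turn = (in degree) 355.6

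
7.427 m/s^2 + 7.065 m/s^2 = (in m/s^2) 14.49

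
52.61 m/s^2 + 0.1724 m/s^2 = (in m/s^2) 52.78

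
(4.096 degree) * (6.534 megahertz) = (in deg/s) 2.676e+07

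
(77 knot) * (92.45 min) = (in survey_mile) 136.5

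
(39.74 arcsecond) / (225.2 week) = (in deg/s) 8.105e-11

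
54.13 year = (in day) 1.976e+04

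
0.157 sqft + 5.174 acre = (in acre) 5.174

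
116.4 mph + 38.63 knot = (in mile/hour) 160.9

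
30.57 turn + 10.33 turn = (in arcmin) 8.834e+05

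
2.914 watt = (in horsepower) 0.003908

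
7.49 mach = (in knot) 4957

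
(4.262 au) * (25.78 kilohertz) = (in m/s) 1.644e+16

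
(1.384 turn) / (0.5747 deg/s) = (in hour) 0.2408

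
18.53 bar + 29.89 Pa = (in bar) 18.53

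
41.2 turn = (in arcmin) 8.899e+05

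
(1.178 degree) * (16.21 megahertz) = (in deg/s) 1.91e+07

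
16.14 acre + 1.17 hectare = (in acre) 19.03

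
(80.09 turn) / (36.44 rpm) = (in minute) 2.198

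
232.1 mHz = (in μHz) 2.321e+05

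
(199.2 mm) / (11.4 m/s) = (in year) 5.541e-10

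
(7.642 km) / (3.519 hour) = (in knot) 1.173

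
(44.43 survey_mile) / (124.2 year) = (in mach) 5.361e-08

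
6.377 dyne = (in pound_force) 1.434e-05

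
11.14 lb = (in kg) 5.053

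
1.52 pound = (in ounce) 24.32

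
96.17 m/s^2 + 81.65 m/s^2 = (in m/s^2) 177.8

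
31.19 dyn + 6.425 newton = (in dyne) 6.425e+05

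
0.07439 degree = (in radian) 0.001298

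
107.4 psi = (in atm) 7.308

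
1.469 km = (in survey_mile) 0.9128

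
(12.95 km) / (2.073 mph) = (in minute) 232.9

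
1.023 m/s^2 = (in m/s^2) 1.023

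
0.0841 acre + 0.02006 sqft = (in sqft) 3663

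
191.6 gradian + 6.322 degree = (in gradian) 198.6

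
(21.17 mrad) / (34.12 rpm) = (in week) 9.797e-09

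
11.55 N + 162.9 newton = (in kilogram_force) 17.79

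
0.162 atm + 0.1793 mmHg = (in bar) 0.1644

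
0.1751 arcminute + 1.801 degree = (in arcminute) 108.2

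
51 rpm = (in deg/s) 306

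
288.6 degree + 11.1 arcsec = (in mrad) 5037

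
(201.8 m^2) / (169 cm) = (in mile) 0.0742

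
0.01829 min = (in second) 1.097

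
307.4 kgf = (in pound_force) 677.7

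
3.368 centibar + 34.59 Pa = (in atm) 0.03358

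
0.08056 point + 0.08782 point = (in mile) 3.691e-08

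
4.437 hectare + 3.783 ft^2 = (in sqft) 4.776e+05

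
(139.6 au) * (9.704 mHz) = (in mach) 5.952e+08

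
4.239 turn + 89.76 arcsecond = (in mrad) 2.663e+04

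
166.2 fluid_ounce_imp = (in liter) 4.722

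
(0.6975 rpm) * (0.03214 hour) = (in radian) 8.451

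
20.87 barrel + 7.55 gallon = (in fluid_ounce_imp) 1.178e+05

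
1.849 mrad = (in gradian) 0.1177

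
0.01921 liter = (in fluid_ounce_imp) 0.6761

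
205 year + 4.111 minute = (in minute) 1.077e+08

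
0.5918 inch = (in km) 1.503e-05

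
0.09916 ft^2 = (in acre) 2.276e-06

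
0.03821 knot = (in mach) 5.773e-05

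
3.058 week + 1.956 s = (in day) 21.41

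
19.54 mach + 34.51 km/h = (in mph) 1.49e+04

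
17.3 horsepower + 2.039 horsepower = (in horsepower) 19.34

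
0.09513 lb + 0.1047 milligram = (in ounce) 1.522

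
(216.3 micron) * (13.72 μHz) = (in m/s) 2.968e-09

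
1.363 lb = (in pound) 1.363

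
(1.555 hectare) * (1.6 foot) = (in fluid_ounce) 2.564e+08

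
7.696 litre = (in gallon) 2.033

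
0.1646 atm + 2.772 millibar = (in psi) 2.459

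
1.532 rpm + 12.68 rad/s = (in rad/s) 12.84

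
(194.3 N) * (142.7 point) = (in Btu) 0.009271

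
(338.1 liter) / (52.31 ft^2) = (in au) 4.651e-13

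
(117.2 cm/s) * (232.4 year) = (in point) 2.435e+13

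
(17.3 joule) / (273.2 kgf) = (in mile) 4.012e-06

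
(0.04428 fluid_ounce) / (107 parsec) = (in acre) 9.801e-29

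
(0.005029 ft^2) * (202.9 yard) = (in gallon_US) 22.9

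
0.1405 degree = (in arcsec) 505.8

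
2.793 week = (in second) 1.689e+06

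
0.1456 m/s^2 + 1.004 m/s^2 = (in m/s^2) 1.15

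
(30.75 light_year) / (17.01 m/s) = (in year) 5.423e+08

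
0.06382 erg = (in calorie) 1.525e-09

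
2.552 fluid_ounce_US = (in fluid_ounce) 2.552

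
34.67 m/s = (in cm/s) 3467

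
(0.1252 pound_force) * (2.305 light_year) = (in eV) 7.58e+34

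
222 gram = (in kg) 0.222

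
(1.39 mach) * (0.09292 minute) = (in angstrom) 2.639e+13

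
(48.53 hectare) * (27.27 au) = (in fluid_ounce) 6.694e+22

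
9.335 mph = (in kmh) 15.02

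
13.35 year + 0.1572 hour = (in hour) 1.169e+05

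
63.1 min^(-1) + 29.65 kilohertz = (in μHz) 2.965e+10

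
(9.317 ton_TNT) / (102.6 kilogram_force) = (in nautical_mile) 2.092e+04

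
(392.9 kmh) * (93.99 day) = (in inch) 3.489e+10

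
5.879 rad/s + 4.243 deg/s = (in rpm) 56.85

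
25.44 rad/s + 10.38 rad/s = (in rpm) 342.1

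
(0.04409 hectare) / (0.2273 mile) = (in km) 0.001205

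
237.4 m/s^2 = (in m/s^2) 237.4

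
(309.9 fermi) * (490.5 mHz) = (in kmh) 5.472e-13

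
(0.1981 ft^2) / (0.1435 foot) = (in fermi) 4.208e+14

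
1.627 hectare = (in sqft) 1.751e+05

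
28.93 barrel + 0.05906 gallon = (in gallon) 1215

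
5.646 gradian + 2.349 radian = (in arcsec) 5.028e+05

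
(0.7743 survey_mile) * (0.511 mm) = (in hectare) 6.368e-05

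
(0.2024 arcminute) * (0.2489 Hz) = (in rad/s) 1.465e-05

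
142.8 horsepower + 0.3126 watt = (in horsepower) 142.8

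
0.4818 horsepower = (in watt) 359.3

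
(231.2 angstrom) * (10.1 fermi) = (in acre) 5.77e-26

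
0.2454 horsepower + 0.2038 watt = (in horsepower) 0.2457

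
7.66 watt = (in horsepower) 0.01027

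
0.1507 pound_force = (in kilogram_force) 0.06836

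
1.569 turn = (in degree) 564.8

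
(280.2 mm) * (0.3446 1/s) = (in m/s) 0.09656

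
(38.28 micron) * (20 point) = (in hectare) 2.701e-11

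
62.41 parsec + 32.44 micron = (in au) 1.287e+07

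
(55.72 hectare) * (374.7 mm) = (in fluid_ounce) 7.06e+09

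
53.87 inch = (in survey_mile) 0.0008502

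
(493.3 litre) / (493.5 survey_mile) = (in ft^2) 6.686e-06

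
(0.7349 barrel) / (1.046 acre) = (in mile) 1.715e-08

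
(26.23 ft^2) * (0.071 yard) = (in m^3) 0.1582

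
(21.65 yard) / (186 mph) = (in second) 0.2381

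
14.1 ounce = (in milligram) 3.997e+05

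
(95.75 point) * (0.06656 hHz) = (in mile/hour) 0.5029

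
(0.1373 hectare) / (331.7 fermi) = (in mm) 4.139e+18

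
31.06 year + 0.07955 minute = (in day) 1.134e+04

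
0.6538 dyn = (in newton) 6.538e-06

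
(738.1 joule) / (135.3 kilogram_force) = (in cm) 55.63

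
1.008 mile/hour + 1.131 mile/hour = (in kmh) 3.442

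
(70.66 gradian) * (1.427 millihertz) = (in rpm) 0.01512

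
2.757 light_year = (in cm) 2.608e+18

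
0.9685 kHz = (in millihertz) 9.685e+05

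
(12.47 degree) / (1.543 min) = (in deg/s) 0.1347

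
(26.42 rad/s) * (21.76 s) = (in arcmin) 1.976e+06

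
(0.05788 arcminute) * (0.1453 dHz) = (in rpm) 2.336e-06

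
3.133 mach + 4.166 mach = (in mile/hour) 5559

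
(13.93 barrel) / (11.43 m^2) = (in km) 0.0001938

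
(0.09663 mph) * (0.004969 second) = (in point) 0.6085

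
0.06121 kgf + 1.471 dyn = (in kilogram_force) 0.06121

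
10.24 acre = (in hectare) 4.144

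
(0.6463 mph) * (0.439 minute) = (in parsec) 2.466e-16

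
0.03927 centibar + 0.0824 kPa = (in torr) 0.9126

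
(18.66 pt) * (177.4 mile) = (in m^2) 1879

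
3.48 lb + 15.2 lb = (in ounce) 298.9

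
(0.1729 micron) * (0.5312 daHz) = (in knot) 1.785e-06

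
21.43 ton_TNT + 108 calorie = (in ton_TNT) 21.43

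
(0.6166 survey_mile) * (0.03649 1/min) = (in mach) 0.001772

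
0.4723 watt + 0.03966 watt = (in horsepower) 0.0006865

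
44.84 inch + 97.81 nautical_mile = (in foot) 5.943e+05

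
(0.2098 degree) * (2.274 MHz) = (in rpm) 7.951e+04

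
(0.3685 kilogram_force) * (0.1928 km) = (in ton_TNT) 1.665e-07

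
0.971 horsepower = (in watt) 724.1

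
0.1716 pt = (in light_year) 6.399e-21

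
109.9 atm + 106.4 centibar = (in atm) 111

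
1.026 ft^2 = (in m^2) 0.09532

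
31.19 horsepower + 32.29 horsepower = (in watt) 4.734e+04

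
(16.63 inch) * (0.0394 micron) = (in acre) 4.112e-12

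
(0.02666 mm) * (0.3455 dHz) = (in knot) 1.79e-06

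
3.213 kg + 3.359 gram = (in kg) 3.216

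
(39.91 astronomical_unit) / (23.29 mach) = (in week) 1245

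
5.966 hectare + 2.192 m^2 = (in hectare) 5.966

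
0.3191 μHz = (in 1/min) 1.915e-05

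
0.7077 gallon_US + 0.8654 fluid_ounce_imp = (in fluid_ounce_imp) 95.15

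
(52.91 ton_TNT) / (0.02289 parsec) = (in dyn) 31.34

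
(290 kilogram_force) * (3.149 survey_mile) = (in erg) 1.441e+14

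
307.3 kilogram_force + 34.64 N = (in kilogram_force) 310.8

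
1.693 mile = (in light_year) 2.88e-13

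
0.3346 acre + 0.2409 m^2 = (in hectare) 0.1354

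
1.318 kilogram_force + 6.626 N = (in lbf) 4.395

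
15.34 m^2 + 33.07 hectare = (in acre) 81.72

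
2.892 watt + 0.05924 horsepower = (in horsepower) 0.06312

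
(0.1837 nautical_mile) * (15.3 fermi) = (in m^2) 5.205e-12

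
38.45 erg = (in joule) 3.845e-06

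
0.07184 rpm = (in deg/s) 0.431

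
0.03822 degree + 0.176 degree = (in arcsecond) 771.2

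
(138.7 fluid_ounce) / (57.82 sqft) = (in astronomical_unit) 5.104e-15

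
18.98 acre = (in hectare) 7.681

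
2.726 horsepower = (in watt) 2033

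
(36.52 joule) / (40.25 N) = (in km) 0.0009073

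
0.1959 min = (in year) 3.727e-07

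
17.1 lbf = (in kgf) 7.756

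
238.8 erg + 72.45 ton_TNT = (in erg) 3.031e+18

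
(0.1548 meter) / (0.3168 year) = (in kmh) 5.578e-08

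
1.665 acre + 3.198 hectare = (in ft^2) 4.168e+05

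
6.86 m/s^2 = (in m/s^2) 6.86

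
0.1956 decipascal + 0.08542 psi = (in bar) 0.00589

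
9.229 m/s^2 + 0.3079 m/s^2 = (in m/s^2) 9.537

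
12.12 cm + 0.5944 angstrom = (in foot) 0.3976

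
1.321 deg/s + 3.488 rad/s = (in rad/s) 3.511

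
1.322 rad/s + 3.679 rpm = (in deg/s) 97.82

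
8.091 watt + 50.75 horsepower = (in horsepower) 50.76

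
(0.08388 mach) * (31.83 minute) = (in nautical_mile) 29.45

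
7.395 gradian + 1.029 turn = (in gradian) 419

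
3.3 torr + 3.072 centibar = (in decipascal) 3.512e+04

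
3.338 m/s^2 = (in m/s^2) 3.338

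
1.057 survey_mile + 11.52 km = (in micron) 1.322e+10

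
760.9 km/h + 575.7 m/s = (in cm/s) 7.871e+04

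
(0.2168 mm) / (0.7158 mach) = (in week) 1.471e-12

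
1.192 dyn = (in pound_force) 2.68e-06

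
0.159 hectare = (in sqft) 1.711e+04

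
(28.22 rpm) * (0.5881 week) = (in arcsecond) 2.168e+11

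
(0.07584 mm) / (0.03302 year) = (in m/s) 7.283e-11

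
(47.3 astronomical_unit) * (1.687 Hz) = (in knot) 2.32e+13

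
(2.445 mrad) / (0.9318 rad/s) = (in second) 0.002624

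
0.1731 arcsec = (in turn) 1.336e-07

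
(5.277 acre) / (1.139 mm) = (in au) 0.0001253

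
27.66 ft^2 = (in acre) 0.000635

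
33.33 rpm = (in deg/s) 200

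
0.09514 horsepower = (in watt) 70.95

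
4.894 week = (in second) 2.96e+06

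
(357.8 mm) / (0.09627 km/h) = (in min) 0.223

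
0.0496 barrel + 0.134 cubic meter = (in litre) 141.9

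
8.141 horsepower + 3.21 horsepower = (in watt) 8464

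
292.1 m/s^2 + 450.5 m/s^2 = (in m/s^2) 742.6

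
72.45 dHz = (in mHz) 7245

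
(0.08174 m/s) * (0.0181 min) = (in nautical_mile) 4.793e-05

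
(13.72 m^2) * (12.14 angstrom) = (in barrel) 1.048e-07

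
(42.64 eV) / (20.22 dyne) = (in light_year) 3.571e-30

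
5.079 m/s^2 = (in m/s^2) 5.079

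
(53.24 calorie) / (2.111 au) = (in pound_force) 1.586e-10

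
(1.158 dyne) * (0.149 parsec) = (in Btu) 5.046e+07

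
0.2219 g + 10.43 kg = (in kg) 10.43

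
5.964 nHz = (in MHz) 5.964e-15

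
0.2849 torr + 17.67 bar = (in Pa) 1.767e+06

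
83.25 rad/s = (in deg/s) 4770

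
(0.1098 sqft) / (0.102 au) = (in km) 6.685e-16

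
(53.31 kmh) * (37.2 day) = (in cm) 4.76e+09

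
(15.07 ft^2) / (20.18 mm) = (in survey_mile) 0.04311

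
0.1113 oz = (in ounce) 0.1113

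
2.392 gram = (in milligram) 2392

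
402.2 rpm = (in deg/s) 2413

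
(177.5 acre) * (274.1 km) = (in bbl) 1.238e+12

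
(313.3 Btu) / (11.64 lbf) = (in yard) 6982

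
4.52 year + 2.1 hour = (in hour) 3.96e+04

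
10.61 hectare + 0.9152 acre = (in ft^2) 1.182e+06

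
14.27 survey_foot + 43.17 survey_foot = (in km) 0.01751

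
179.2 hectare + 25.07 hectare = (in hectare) 204.3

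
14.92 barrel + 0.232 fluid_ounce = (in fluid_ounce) 8.021e+04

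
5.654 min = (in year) 1.076e-05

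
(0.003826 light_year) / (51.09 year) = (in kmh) 8.088e+04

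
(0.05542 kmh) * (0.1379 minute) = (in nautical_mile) 6.878e-05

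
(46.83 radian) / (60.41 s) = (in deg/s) 44.42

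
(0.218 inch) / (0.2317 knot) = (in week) 7.681e-08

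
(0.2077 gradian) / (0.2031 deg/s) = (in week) 1.522e-06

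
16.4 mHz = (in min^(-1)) 0.984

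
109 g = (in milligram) 1.09e+05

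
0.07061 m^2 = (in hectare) 7.061e-06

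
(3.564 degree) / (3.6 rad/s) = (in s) 0.01728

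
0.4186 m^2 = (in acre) 0.0001034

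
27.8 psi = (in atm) 1.892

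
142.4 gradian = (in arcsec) 4.614e+05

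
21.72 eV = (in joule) 3.48e-18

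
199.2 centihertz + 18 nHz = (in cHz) 199.2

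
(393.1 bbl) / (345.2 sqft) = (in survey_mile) 0.001211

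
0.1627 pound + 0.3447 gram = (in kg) 0.07414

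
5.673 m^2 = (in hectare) 0.0005673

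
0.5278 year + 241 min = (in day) 192.8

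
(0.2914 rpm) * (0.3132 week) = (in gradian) 3.68e+05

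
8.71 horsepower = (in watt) 6495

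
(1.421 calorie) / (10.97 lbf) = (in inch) 4.797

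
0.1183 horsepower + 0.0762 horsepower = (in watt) 145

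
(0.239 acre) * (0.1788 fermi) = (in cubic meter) 1.729e-13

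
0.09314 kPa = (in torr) 0.6986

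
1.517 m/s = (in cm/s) 151.7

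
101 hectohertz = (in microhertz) 1.01e+10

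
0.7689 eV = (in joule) 1.232e-19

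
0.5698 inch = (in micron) 1.447e+04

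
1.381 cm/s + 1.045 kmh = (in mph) 0.6802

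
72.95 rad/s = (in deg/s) 4180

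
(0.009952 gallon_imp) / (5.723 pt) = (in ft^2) 0.2412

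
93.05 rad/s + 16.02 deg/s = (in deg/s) 5347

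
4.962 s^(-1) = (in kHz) 0.004962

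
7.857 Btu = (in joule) 8290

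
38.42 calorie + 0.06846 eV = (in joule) 160.7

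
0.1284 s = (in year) 4.072e-09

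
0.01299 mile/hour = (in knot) 0.01129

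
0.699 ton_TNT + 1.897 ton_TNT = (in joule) 1.086e+10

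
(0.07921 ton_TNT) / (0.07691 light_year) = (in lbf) 1.024e-07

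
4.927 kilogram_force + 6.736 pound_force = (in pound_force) 17.6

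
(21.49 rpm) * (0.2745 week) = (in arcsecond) 7.706e+10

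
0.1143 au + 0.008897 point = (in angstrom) 1.71e+20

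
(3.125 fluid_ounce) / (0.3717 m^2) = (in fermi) 2.486e+11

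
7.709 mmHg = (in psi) 0.1491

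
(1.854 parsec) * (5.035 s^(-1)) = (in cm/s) 2.88e+19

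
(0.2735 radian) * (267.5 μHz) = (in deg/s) 0.004192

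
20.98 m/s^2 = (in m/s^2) 20.98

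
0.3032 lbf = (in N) 1.349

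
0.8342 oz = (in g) 23.65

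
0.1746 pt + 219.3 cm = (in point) 6217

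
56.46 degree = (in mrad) 985.4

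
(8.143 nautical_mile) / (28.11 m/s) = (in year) 1.701e-05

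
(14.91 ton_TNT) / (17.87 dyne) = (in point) 9.896e+17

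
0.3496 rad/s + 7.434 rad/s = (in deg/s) 446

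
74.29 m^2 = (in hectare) 0.007429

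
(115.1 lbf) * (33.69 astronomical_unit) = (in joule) 2.58e+15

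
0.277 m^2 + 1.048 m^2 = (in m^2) 1.325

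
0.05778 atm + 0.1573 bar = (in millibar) 215.8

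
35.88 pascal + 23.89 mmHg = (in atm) 0.03179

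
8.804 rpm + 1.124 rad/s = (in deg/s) 117.2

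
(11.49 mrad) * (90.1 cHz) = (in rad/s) 0.01035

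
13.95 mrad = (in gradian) 0.8881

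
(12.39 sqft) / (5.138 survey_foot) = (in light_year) 7.769e-17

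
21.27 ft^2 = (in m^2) 1.976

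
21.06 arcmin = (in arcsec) 1264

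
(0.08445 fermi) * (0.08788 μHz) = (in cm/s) 7.421e-22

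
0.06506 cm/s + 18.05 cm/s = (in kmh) 0.6521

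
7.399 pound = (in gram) 3356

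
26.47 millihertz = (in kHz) 2.647e-05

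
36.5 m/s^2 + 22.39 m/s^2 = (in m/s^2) 58.89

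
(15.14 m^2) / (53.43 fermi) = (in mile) 1.761e+11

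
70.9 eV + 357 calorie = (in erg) 1.494e+10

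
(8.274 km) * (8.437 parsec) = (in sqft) 2.319e+22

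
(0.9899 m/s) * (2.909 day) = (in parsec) 8.063e-12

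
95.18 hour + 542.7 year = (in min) 2.852e+08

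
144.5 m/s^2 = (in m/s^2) 144.5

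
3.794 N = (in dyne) 3.794e+05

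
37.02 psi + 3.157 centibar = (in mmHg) 1938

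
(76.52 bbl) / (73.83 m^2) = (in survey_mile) 0.0001024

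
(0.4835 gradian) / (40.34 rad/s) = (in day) 2.179e-09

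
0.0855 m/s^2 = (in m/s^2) 0.0855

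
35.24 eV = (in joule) 5.646e-18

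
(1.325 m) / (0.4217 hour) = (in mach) 2.563e-06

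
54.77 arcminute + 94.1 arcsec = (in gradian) 1.043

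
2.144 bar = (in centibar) 214.4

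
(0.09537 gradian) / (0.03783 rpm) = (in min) 0.006303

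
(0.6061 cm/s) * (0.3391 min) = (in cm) 12.33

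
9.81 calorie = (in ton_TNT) 9.81e-09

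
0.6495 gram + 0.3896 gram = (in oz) 0.03665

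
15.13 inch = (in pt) 1089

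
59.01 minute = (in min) 59.01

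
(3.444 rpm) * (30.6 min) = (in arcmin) 2.276e+06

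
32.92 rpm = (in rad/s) 3.447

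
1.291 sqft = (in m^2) 0.1199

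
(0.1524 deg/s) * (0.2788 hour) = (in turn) 0.4249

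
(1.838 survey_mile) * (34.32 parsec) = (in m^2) 3.133e+21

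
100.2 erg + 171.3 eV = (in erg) 100.2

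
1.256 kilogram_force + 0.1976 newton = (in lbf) 2.813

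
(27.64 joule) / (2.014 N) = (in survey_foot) 45.03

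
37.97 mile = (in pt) 1.732e+08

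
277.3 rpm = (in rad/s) 29.04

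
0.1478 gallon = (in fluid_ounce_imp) 19.69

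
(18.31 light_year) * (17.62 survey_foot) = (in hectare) 9.303e+13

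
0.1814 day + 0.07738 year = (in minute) 4.093e+04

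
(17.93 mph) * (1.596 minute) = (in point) 2.176e+06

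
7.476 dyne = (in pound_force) 1.681e-05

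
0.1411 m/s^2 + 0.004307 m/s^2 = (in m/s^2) 0.1454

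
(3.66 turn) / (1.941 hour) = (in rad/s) 0.003291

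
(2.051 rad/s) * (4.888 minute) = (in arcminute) 2.068e+06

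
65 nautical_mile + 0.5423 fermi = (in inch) 4.739e+06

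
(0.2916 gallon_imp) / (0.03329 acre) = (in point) 0.02789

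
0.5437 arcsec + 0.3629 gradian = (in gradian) 0.3631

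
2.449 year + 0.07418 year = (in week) 131.6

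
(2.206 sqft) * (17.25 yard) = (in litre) 3233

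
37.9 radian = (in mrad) 3.79e+04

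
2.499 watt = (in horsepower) 0.003351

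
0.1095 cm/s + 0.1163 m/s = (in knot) 0.2282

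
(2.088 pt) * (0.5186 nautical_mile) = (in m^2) 0.7075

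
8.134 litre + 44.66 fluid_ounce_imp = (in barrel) 0.05914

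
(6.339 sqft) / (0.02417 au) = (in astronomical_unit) 1.089e-21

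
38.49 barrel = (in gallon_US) 1617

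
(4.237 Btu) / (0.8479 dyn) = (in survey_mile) 3.276e+05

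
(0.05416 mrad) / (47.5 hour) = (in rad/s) 3.167e-10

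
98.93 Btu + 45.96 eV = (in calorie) 2.495e+04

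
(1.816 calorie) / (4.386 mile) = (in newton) 0.001076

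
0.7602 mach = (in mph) 579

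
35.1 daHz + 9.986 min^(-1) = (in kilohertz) 0.3512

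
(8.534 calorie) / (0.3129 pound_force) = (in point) 7.272e+04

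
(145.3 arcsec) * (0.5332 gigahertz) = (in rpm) 3.587e+06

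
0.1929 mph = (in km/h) 0.3104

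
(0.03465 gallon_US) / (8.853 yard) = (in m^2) 1.62e-05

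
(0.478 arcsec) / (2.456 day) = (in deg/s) 6.257e-10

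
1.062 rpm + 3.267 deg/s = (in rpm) 1.607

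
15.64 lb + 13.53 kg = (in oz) 727.5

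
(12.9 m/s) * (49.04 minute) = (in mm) 3.796e+07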